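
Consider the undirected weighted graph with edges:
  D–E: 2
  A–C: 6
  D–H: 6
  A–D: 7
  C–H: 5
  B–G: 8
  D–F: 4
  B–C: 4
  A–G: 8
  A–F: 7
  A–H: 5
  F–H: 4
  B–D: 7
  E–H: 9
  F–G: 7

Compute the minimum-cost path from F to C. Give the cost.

9

A few of the F→C routes:
F - H - A - C: 4 + 5 + 6 = 15
F - D - H - C: 4 + 6 + 5 = 15
F - A - C: 7 + 6 = 13
F - H - C: 4 + 5 = 9
F - D - B - C: 4 + 7 + 4 = 15
Best route has total 9.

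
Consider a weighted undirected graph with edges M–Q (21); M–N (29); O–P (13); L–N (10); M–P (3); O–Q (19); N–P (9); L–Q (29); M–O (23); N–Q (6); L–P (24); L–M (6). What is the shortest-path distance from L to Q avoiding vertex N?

27

Some routes from L to Q avoiding N:
L - P - M - Q: 24 + 3 + 21 = 48
L - M - Q: 6 + 21 = 27
L - P - O - Q: 24 + 13 + 19 = 56
L - M - O - Q: 6 + 23 + 19 = 48
L - M - P - O - Q: 6 + 3 + 13 + 19 = 41
L - Q: 29
The minimum is 27.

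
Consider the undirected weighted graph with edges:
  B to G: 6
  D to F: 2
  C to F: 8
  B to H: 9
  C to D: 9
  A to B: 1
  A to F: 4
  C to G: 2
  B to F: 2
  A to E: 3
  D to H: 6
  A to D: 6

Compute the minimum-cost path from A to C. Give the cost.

9

Comparing a few candidate routes:
A-F-B-G-C: 4 + 2 + 6 + 2 = 14
A-F-D-C: 4 + 2 + 9 = 15
A-B-F-D-C: 1 + 2 + 2 + 9 = 14
A-F-C: 4 + 8 = 12
A-B-F-C: 1 + 2 + 8 = 11
A-B-G-C: 1 + 6 + 2 = 9
Shortest: 9.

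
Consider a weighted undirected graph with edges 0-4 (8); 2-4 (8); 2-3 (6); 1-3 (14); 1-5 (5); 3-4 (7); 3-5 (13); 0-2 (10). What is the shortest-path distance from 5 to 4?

Comparing a few candidate routes:
5-1-3-4: 5 + 14 + 7 = 26
5-1-3-2-4: 5 + 14 + 6 + 8 = 33
5-3-2-0-4: 13 + 6 + 10 + 8 = 37
5-3-2-4: 13 + 6 + 8 = 27
5-3-4: 13 + 7 = 20
Shortest: 20.

20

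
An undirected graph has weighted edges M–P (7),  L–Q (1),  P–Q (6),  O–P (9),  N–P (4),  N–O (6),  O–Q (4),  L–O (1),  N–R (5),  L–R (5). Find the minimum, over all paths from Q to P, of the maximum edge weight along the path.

Some routes from Q to P:
Q -> O -> L -> R -> N -> P: max(4, 1, 5, 5, 4) = 5
Q -> P: max(6) = 6
Q -> L -> R -> N -> P: max(1, 5, 5, 4) = 5
Q -> O -> N -> P: max(4, 6, 4) = 6
Smallest bottleneck: 5.

5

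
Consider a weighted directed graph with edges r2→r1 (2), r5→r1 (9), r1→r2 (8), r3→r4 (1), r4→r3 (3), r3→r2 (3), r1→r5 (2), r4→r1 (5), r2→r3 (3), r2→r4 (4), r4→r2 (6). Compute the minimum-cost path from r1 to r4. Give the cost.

Candidate routes:
r1 → r2 → r4: 8 + 4 = 12
r1 → r2 → r3 → r4: 8 + 3 + 1 = 12
Shortest: 12.

12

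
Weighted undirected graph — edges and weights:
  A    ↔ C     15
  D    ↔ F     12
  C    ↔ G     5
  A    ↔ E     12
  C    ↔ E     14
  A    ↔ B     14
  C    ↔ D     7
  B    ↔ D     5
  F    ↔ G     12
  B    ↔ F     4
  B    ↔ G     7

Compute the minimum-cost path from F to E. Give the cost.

A few of the F→E routes:
F→B→D→C→E: 4 + 5 + 7 + 14 = 30
F→D→C→E: 12 + 7 + 14 = 33
F→G→C→E: 12 + 5 + 14 = 31
F→B→G→C→E: 4 + 7 + 5 + 14 = 30
F→B→A→E: 4 + 14 + 12 = 30
Best route has total 30.

30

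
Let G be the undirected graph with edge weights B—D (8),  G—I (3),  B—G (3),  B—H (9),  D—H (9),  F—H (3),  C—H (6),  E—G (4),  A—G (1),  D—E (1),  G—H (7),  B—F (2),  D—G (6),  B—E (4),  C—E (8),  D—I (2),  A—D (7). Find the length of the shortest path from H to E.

Checking several routes:
H→D→E: 9 + 1 = 10
H→G→E: 7 + 4 = 11
H→F→B→E: 3 + 2 + 4 = 9
Best route has total 9.

9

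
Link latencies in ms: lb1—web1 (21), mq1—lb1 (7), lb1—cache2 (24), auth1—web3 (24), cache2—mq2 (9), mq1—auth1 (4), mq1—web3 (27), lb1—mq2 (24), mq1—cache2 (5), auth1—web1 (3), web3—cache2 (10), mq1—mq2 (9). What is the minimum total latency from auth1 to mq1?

4

Comparing a few candidate routes:
auth1 -> mq1: 4
auth1 -> web1 -> lb1 -> mq1: 3 + 21 + 7 = 31
auth1 -> web3 -> cache2 -> mq1: 24 + 10 + 5 = 39
auth1 -> web3 -> mq1: 24 + 27 = 51
The minimum is 4 ms.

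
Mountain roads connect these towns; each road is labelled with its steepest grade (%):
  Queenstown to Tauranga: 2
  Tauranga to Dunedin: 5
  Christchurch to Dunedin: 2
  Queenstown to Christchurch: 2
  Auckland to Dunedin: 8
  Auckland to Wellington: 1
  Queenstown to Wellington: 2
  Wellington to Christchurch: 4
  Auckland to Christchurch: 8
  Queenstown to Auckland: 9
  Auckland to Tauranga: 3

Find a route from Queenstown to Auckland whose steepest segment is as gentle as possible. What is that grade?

2

Some routes from Queenstown to Auckland:
Queenstown-Wellington-Auckland: max(2, 1) = 2
Queenstown-Tauranga-Auckland: max(2, 3) = 3
Queenstown-Christchurch-Wellington-Auckland: max(2, 4, 1) = 4
Best route has worst link 2%.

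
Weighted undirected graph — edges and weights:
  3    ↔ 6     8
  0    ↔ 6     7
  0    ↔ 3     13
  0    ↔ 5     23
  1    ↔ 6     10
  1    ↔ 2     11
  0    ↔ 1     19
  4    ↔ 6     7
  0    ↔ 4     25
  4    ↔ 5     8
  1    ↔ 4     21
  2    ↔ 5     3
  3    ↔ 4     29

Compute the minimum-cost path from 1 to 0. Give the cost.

Checking several routes:
1→6→3→0: 10 + 8 + 13 = 31
1→0: 19
1→6→0: 10 + 7 = 17
Best route has total 17.

17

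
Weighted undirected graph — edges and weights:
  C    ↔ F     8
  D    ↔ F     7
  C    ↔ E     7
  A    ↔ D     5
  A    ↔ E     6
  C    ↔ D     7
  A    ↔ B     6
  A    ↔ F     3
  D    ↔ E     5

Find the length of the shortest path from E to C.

Some routes from E to C:
E→A→F→C: 6 + 3 + 8 = 17
E→A→D→C: 6 + 5 + 7 = 18
E→C: 7
E→D→F→C: 5 + 7 + 8 = 20
E→D→A→F→C: 5 + 5 + 3 + 8 = 21
E→D→C: 5 + 7 = 12
Best route has total 7.

7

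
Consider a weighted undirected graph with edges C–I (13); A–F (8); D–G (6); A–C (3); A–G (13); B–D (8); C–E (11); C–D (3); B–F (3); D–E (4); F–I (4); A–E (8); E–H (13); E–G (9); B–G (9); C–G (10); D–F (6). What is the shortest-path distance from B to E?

Some routes from B to E:
B -> G -> E: 9 + 9 = 18
B -> G -> D -> E: 9 + 6 + 4 = 19
B -> F -> A -> E: 3 + 8 + 8 = 19
B -> F -> A -> C -> D -> E: 3 + 8 + 3 + 3 + 4 = 21
B -> F -> D -> E: 3 + 6 + 4 = 13
B -> D -> E: 8 + 4 = 12
Shortest: 12.

12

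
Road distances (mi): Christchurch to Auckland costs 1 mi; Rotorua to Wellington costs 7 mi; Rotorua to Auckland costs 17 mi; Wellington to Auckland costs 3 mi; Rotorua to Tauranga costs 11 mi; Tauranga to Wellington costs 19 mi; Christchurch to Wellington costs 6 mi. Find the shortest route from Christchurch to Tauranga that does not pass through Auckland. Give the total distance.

24

Routes from Christchurch to Tauranga avoiding Auckland:
Christchurch - Wellington - Tauranga: 6 + 19 = 25
Christchurch - Wellington - Rotorua - Tauranga: 6 + 7 + 11 = 24
Best route has total 24 mi.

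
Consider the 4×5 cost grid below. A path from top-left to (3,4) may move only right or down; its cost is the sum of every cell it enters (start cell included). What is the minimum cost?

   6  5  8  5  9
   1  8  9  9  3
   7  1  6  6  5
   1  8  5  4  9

39

Take [0,0] → [1,0] → [2,0] → [2,1] → [2,2] → [3,2] → [3,3] → [3,4] for a total of 6 + 1 + 7 + 1 + 6 + 5 + 4 + 9 = 39.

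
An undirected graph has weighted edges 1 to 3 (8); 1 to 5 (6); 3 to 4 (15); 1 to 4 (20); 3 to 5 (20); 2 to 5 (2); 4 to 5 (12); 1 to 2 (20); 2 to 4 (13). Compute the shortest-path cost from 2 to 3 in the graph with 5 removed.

Routes from 2 to 3 avoiding 5:
2 -> 4 -> 3: 13 + 15 = 28
2 -> 1 -> 4 -> 3: 20 + 20 + 15 = 55
2 -> 1 -> 3: 20 + 8 = 28
2 -> 4 -> 1 -> 3: 13 + 20 + 8 = 41
The minimum is 28.

28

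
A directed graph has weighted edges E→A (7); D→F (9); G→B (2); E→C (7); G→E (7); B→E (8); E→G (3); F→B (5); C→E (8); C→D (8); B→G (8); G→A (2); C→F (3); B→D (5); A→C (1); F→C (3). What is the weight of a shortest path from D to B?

Paths from D to B:
D-F-C-E-G-B: 9 + 3 + 8 + 3 + 2 = 25
D-F-B: 9 + 5 = 14
Best route has total 14.

14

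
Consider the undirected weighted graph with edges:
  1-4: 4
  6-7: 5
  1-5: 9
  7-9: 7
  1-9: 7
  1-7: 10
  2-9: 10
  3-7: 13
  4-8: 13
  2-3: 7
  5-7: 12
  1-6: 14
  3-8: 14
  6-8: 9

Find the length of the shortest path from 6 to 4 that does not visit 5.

Some routes from 6 to 4 avoiding 5:
6 → 1 → 4: 14 + 4 = 18
6 → 7 → 3 → 2 → 9 → 1 → 4: 5 + 13 + 7 + 10 + 7 + 4 = 46
6 → 7 → 1 → 4: 5 + 10 + 4 = 19
6 → 7 → 3 → 8 → 4: 5 + 13 + 14 + 13 = 45
6 → 7 → 9 → 1 → 4: 5 + 7 + 7 + 4 = 23
6 → 8 → 4: 9 + 13 = 22
Shortest: 18.

18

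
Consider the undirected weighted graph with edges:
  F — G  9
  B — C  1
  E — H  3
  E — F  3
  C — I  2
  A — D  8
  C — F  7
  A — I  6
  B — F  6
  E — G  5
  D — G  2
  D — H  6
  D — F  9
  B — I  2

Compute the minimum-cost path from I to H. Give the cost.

14

Some routes from I to H:
I → C → B → F → E → H: 2 + 1 + 6 + 3 + 3 = 15
I → B → C → F → E → H: 2 + 1 + 7 + 3 + 3 = 16
I → C → F → E → H: 2 + 7 + 3 + 3 = 15
I → B → F → E → H: 2 + 6 + 3 + 3 = 14
Best route has total 14.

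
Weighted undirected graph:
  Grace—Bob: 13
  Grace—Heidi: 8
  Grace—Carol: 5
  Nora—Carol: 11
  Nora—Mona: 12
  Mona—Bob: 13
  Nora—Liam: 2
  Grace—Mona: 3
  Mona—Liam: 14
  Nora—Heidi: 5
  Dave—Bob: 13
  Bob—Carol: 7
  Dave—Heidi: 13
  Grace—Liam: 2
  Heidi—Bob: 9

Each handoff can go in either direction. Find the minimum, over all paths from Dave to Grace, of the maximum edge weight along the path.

13

Some routes from Dave to Grace:
Dave → Bob → Carol → Nora → Mona → Grace: max(13, 7, 11, 12, 3) = 13
Dave → Bob → Carol → Nora → Liam → Grace: max(13, 7, 11, 2, 2) = 13
Dave → Bob → Grace: max(13, 13) = 13
Dave → Bob → Carol → Nora → Heidi → Grace: max(13, 7, 11, 5, 8) = 13
Best route has worst link 13.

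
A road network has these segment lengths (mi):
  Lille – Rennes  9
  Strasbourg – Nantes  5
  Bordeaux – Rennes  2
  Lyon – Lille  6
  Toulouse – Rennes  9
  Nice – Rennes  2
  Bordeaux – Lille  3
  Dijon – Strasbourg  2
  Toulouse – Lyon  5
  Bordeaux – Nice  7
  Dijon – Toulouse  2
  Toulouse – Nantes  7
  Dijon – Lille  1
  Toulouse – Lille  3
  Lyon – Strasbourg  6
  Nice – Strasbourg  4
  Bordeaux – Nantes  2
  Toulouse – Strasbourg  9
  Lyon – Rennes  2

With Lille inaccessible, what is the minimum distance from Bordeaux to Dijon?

9

Some routes from Bordeaux to Dijon avoiding Lille:
Bordeaux-Nantes-Toulouse-Dijon: 2 + 7 + 2 = 11
Bordeaux-Rennes-Lyon-Toulouse-Dijon: 2 + 2 + 5 + 2 = 11
Bordeaux-Rennes-Lyon-Strasbourg-Dijon: 2 + 2 + 6 + 2 = 12
Bordeaux-Rennes-Nice-Strasbourg-Dijon: 2 + 2 + 4 + 2 = 10
Bordeaux-Nantes-Strasbourg-Dijon: 2 + 5 + 2 = 9
Bordeaux-Nice-Strasbourg-Dijon: 7 + 4 + 2 = 13
Best route has total 9 mi.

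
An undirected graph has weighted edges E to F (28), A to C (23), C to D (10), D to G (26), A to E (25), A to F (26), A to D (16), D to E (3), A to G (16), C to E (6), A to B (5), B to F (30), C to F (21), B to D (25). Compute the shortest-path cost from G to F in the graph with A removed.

56

Routes from G to F avoiding A:
G-D-C-E-F: 26 + 10 + 6 + 28 = 70
G-D-B-F: 26 + 25 + 30 = 81
G-D-E-F: 26 + 3 + 28 = 57
G-D-E-C-F: 26 + 3 + 6 + 21 = 56
G-D-C-F: 26 + 10 + 21 = 57
Best route has total 56.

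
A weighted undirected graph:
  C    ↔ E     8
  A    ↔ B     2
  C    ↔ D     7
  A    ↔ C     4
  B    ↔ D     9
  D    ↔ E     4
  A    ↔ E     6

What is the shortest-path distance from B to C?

6

Checking several routes:
B - D - C: 9 + 7 = 16
B - A - E - C: 2 + 6 + 8 = 16
B - A - C: 2 + 4 = 6
B - A - E - D - C: 2 + 6 + 4 + 7 = 19
Shortest: 6.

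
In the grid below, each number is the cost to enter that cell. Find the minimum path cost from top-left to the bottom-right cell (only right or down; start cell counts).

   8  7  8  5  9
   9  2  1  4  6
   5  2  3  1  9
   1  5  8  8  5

35

Cheapest: (0,0)→(0,1)→(1,1)→(1,2)→(2,2)→(2,3)→(3,3)→(3,4)
  8 + 7 + 2 + 1 + 3 + 1 + 8 + 5 = 35
For comparison, the top-then-right route costs 57.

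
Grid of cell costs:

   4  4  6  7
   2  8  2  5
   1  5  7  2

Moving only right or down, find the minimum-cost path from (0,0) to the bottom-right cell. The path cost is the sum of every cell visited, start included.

Take [0,0] [1,0] [2,0] [2,1] [2,2] [2,3] for a total of 4 + 2 + 1 + 5 + 7 + 2 = 21.
For comparison, the top-then-right route costs 28.

21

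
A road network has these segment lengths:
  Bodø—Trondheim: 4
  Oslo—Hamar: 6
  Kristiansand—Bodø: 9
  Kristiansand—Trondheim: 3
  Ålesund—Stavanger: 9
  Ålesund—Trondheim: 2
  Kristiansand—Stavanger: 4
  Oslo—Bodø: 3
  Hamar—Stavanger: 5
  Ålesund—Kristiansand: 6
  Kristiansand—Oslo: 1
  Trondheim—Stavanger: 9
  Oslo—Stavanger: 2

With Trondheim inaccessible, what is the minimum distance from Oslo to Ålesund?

Comparing a few candidate routes:
Oslo -> Kristiansand -> Ålesund: 1 + 6 = 7
Oslo -> Stavanger -> Ålesund: 2 + 9 = 11
Oslo -> Stavanger -> Kristiansand -> Ålesund: 2 + 4 + 6 = 12
Oslo -> Kristiansand -> Stavanger -> Ålesund: 1 + 4 + 9 = 14
The minimum is 7.

7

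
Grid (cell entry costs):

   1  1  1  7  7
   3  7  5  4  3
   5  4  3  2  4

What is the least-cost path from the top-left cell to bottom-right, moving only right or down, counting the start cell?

17

Path [0,0] [0,1] [0,2] [1,2] [2,2] [2,3] [2,4]: 1 + 1 + 1 + 5 + 3 + 2 + 4 = 17.
For comparison, the top-then-right route costs 24.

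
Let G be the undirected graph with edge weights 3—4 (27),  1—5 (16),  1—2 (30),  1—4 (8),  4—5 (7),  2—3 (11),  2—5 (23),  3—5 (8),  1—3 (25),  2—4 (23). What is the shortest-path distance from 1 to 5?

15

Comparing a few candidate routes:
1-3-5: 25 + 8 = 33
1-5: 16
1-4-5: 8 + 7 = 15
1-4-3-5: 8 + 27 + 8 = 43
1-2-3-5: 30 + 11 + 8 = 49
Best route has total 15.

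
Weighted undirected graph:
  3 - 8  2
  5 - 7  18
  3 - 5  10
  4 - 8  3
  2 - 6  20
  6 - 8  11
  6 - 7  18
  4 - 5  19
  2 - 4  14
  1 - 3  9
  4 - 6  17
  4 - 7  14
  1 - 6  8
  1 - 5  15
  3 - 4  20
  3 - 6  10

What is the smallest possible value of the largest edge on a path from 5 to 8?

Comparing a few candidate routes:
5 -> 3 -> 6 -> 8: max(10, 10, 11) = 11
5 -> 3 -> 1 -> 6 -> 8: max(10, 9, 8, 11) = 11
5 -> 1 -> 3 -> 8: max(15, 9, 2) = 15
5 -> 1 -> 6 -> 3 -> 8: max(15, 8, 10, 2) = 15
5 -> 1 -> 3 -> 6 -> 8: max(15, 9, 10, 11) = 15
5 -> 3 -> 8: max(10, 2) = 10
Best route has worst link 10.

10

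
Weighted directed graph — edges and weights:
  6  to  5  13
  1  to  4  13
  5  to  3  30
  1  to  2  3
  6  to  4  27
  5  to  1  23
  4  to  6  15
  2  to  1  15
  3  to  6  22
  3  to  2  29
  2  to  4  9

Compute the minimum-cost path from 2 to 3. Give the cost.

67

Paths from 2 to 3:
2→4→6→5→3: 9 + 15 + 13 + 30 = 67
2→1→4→6→5→3: 15 + 13 + 15 + 13 + 30 = 86
Shortest: 67.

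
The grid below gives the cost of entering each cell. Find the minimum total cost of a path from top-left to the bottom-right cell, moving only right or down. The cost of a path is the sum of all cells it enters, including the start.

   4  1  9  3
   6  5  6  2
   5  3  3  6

One optimal route is (0,0) → (0,1) → (1,1) → (2,1) → (2,2) → (2,3).
Its cost is 4 + 1 + 5 + 3 + 3 + 6 = 22.
(Top row then right column would cost 25.)

22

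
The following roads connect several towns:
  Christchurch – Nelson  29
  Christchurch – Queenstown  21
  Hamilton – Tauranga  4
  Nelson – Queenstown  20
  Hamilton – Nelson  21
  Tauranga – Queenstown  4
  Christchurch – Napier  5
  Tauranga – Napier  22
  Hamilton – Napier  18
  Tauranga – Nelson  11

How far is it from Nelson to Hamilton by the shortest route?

Checking several routes:
Nelson -> Hamilton: 21
Nelson -> Tauranga -> Hamilton: 11 + 4 = 15
Nelson -> Queenstown -> Tauranga -> Hamilton: 20 + 4 + 4 = 28
Shortest: 15.

15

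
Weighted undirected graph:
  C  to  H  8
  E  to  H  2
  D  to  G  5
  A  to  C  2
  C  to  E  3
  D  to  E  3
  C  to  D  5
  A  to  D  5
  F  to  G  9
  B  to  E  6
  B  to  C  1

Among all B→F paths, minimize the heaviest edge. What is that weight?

9

Checking several routes:
B - C - A - D - G - F: max(1, 2, 5, 5, 9) = 9
B - C - E - D - G - F: max(1, 3, 3, 5, 9) = 9
B - C - H - E - D - G - F: max(1, 8, 2, 3, 5, 9) = 9
The minimum achievable maximum is 9.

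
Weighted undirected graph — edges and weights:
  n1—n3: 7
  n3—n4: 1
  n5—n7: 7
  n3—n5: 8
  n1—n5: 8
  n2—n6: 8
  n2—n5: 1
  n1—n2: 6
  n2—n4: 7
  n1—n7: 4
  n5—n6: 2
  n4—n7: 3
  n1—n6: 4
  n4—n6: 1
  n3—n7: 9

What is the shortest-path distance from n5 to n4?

Comparing a few candidate routes:
n5 → n2 → n4: 1 + 7 = 8
n5 → n2 → n6 → n4: 1 + 8 + 1 = 10
n5 → n7 → n4: 7 + 3 = 10
n5 → n6 → n4: 2 + 1 = 3
n5 → n2 → n1 → n6 → n4: 1 + 6 + 4 + 1 = 12
n5 → n3 → n4: 8 + 1 = 9
Best route has total 3.

3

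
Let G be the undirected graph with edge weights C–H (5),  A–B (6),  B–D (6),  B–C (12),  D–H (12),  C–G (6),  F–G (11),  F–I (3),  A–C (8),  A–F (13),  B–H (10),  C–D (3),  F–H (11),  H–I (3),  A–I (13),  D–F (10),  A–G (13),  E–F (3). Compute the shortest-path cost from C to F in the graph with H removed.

13

Comparing a few candidate routes:
C -> G -> F: 6 + 11 = 17
C -> A -> F: 8 + 13 = 21
C -> A -> I -> F: 8 + 13 + 3 = 24
C -> D -> F: 3 + 10 = 13
Shortest: 13.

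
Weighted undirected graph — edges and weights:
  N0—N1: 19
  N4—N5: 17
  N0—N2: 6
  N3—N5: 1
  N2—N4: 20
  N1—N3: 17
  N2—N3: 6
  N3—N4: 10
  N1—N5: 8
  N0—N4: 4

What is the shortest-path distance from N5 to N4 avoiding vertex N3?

Candidate routes:
N5 -> N1 -> N0 -> N2 -> N4: 8 + 19 + 6 + 20 = 53
N5 -> N4: 17
N5 -> N1 -> N0 -> N4: 8 + 19 + 4 = 31
Best route has total 17.

17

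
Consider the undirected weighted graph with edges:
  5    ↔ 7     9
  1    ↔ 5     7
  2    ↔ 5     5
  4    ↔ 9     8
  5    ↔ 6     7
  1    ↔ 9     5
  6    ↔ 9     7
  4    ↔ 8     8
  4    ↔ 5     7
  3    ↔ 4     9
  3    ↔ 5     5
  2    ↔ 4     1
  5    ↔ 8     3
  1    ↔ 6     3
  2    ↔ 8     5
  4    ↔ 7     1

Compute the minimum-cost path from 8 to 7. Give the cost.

7

Checking several routes:
8 → 4 → 7: 8 + 1 = 9
8 → 5 → 4 → 7: 3 + 7 + 1 = 11
8 → 5 → 7: 3 + 9 = 12
8 → 2 → 4 → 7: 5 + 1 + 1 = 7
8 → 5 → 2 → 4 → 7: 3 + 5 + 1 + 1 = 10
The minimum is 7.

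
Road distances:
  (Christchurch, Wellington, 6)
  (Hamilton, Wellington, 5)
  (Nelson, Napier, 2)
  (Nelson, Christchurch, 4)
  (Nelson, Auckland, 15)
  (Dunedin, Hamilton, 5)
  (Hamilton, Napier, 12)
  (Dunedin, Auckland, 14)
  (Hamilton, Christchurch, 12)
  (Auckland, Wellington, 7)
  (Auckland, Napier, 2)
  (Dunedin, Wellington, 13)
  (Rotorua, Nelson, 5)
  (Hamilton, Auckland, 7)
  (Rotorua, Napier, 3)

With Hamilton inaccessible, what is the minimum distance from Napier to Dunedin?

A few of the Napier→Dunedin routes:
Napier-Nelson-Christchurch-Wellington-Dunedin: 2 + 4 + 6 + 13 = 25
Napier-Nelson-Auckland-Dunedin: 2 + 15 + 14 = 31
Napier-Auckland-Dunedin: 2 + 14 = 16
Napier-Auckland-Wellington-Dunedin: 2 + 7 + 13 = 22
Napier-Rotorua-Nelson-Christchurch-Wellington-Dunedin: 3 + 5 + 4 + 6 + 13 = 31
Shortest: 16.

16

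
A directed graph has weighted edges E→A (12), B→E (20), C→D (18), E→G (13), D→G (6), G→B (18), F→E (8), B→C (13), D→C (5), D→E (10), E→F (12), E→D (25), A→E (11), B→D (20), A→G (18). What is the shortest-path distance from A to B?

Routes from A to B:
A -> E -> G -> B: 11 + 13 + 18 = 42
A -> E -> D -> G -> B: 11 + 25 + 6 + 18 = 60
A -> G -> B: 18 + 18 = 36
Shortest: 36.

36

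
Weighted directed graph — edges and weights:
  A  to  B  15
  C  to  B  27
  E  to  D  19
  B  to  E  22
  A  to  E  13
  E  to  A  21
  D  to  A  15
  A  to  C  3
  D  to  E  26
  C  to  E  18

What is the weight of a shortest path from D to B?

Checking several routes:
D -> A -> C -> B: 15 + 3 + 27 = 45
D -> E -> A -> B: 26 + 21 + 15 = 62
D -> A -> B: 15 + 15 = 30
Shortest: 30.

30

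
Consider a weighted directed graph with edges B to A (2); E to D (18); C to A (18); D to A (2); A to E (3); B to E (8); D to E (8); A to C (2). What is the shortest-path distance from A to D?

21

Candidate routes:
A → E → D: 3 + 18 = 21
The minimum is 21.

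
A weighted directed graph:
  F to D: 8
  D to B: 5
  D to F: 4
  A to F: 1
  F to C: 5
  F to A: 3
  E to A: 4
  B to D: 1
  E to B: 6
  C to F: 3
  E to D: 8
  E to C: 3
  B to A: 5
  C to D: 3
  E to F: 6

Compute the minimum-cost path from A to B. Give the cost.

14

Candidate routes:
A → F → D → B: 1 + 8 + 5 = 14
A → F → C → D → B: 1 + 5 + 3 + 5 = 14
The minimum is 14.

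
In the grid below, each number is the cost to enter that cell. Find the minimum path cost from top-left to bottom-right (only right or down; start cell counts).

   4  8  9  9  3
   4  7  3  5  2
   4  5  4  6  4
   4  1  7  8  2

Take [0,0] [1,0] [1,1] [1,2] [1,3] [1,4] [2,4] [3,4] for a total of 4 + 4 + 7 + 3 + 5 + 2 + 4 + 2 = 31.

31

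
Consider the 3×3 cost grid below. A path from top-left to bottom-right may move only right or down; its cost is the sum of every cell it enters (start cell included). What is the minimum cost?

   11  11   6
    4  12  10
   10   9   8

One optimal route is r0c0→r1c0→r2c0→r2c1→r2c2.
Its cost is 11 + 4 + 10 + 9 + 8 = 42.
For comparison, the top-then-right route costs 46.

42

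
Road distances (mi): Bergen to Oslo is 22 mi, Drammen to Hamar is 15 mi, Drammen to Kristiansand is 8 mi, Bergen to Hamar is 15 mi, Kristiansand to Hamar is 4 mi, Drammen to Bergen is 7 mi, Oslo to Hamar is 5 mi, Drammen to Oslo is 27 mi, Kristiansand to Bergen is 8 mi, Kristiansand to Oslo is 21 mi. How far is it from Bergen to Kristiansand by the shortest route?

8

Checking several routes:
Bergen→Drammen→Kristiansand: 7 + 8 = 15
Bergen→Hamar→Kristiansand: 15 + 4 = 19
Bergen→Kristiansand: 8
The minimum is 8 mi.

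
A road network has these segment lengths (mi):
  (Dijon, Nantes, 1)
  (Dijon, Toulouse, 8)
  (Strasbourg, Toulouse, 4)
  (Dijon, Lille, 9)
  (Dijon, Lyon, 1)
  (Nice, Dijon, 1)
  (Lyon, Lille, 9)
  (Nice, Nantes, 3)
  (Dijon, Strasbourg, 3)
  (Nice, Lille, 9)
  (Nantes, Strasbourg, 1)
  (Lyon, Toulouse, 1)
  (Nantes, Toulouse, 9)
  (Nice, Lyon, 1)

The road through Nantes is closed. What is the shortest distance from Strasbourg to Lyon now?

4

Comparing a few candidate routes:
Strasbourg-Dijon-Nice-Lyon: 3 + 1 + 1 = 5
Strasbourg-Toulouse-Lyon: 4 + 1 = 5
Strasbourg-Dijon-Lyon: 3 + 1 = 4
The minimum is 4 mi.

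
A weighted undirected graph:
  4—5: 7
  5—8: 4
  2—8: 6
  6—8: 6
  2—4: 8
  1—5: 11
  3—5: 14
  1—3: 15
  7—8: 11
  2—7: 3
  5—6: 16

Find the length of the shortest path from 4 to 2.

8

Routes from 4 to 2:
4 -> 5 -> 6 -> 8 -> 2: 7 + 16 + 6 + 6 = 35
4 -> 5 -> 6 -> 8 -> 7 -> 2: 7 + 16 + 6 + 11 + 3 = 43
4 -> 2: 8
4 -> 5 -> 8 -> 7 -> 2: 7 + 4 + 11 + 3 = 25
4 -> 5 -> 8 -> 2: 7 + 4 + 6 = 17
The minimum is 8.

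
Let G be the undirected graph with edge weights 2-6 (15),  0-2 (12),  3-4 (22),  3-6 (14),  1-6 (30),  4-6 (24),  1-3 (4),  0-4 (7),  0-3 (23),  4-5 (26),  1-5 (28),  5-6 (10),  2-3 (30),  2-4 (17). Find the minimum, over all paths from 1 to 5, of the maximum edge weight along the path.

14

Some routes from 1 to 5:
1 - 3 - 0 - 4 - 2 - 6 - 5: max(4, 23, 7, 17, 15, 10) = 23
1 - 3 - 4 - 0 - 2 - 6 - 5: max(4, 22, 7, 12, 15, 10) = 22
1 - 3 - 0 - 2 - 6 - 5: max(4, 23, 12, 15, 10) = 23
1 - 3 - 6 - 5: max(4, 14, 10) = 14
1 - 3 - 0 - 2 - 4 - 6 - 5: max(4, 23, 12, 17, 24, 10) = 24
1 - 3 - 4 - 2 - 6 - 5: max(4, 22, 17, 15, 10) = 22
Smallest bottleneck: 14.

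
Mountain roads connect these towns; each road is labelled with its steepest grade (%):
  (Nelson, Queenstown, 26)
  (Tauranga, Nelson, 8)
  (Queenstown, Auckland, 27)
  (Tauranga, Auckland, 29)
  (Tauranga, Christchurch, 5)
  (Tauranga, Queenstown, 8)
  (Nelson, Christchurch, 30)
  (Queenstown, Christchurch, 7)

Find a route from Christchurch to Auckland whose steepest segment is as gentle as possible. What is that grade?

Some routes from Christchurch to Auckland:
Christchurch-Queenstown-Tauranga-Auckland: max(7, 8, 29) = 29
Christchurch-Queenstown-Auckland: max(7, 27) = 27
Christchurch-Queenstown-Nelson-Tauranga-Auckland: max(7, 26, 8, 29) = 29
Christchurch-Tauranga-Auckland: max(5, 29) = 29
Christchurch-Tauranga-Queenstown-Auckland: max(5, 8, 27) = 27
Christchurch-Tauranga-Nelson-Queenstown-Auckland: max(5, 8, 26, 27) = 27
Best route has worst link 27%.

27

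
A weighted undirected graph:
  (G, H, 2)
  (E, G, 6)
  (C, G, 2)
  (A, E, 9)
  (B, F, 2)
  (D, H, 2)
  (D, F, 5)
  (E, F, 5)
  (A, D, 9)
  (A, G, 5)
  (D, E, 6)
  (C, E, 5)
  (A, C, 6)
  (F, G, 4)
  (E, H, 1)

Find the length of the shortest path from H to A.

Checking several routes:
H-G-A: 2 + 5 = 7
H-G-C-A: 2 + 2 + 6 = 10
H-E-A: 1 + 9 = 10
H-E-C-A: 1 + 5 + 6 = 12
H-D-A: 2 + 9 = 11
The minimum is 7.

7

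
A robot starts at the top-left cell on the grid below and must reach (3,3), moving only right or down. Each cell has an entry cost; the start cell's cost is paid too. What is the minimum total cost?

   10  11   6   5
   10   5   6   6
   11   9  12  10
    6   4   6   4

48

One optimal route is (0,0) → (1,0) → (1,1) → (2,1) → (3,1) → (3,2) → (3,3).
Its cost is 10 + 10 + 5 + 9 + 4 + 6 + 4 = 48.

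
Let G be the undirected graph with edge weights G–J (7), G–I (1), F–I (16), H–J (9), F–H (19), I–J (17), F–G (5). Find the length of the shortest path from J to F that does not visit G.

Candidate routes:
J-H-F: 9 + 19 = 28
J-I-F: 17 + 16 = 33
Best route has total 28.

28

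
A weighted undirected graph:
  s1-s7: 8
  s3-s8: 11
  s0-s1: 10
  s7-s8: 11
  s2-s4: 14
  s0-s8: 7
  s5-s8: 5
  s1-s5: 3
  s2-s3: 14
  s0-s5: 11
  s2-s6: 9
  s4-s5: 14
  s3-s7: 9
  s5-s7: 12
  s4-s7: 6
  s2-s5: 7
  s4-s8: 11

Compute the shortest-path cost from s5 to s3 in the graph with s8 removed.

20

Some routes from s5 to s3 avoiding s8:
s5 → s7 → s3: 12 + 9 = 21
s5 → s2 → s4 → s7 → s3: 7 + 14 + 6 + 9 = 36
s5 → s4 → s7 → s3: 14 + 6 + 9 = 29
s5 → s1 → s7 → s3: 3 + 8 + 9 = 20
s5 → s2 → s3: 7 + 14 = 21
Shortest: 20.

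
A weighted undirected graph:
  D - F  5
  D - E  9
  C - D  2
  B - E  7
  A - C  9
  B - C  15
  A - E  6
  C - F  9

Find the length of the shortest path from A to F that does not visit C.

Candidate routes:
A-E-D-F: 6 + 9 + 5 = 20
The minimum is 20.

20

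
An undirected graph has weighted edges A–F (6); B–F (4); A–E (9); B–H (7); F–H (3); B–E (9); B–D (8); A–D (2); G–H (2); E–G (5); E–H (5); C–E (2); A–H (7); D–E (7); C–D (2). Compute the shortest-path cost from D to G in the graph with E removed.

A few of the D→G routes:
D→B→F→H→G: 8 + 4 + 3 + 2 = 17
D→A→H→G: 2 + 7 + 2 = 11
D→A→F→H→G: 2 + 6 + 3 + 2 = 13
D→B→H→G: 8 + 7 + 2 = 17
The minimum is 11.

11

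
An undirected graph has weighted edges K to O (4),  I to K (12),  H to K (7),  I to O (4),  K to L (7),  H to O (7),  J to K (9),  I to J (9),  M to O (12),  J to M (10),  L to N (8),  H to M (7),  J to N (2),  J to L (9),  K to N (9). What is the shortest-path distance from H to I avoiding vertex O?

19

A few of the H→I routes:
H-K-I: 7 + 12 = 19
H-K-J-I: 7 + 9 + 9 = 25
H-M-J-I: 7 + 10 + 9 = 26
Shortest: 19.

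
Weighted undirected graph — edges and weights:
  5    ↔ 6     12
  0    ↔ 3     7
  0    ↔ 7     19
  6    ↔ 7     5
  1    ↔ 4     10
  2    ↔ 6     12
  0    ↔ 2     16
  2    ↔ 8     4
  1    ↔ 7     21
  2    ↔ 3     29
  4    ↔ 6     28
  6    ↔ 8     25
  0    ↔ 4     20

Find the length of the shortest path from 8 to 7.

21

A few of the 8→7 routes:
8-6-7: 25 + 5 = 30
8-2-0-7: 4 + 16 + 19 = 39
8-2-3-0-7: 4 + 29 + 7 + 19 = 59
8-2-6-7: 4 + 12 + 5 = 21
The minimum is 21.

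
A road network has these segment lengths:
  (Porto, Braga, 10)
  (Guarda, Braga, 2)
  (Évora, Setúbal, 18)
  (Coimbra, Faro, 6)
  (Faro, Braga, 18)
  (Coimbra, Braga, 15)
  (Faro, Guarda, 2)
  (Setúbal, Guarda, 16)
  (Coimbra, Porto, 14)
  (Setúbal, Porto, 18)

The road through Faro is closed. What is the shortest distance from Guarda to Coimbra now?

17

Paths from Guarda to Coimbra avoiding Faro:
Guarda-Braga-Coimbra: 2 + 15 = 17
Guarda-Braga-Porto-Coimbra: 2 + 10 + 14 = 26
Guarda-Setúbal-Porto-Braga-Coimbra: 16 + 18 + 10 + 15 = 59
Guarda-Setúbal-Porto-Coimbra: 16 + 18 + 14 = 48
Best route has total 17.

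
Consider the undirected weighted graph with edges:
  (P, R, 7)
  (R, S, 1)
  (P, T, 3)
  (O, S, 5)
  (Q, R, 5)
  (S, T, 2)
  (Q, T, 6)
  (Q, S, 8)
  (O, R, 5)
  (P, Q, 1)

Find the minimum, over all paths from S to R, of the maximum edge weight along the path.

1

Checking several routes:
S - T - P - Q - R: max(2, 3, 1, 5) = 5
S - O - R: max(5, 5) = 5
S - T - Q - R: max(2, 6, 5) = 6
S - R: max(1) = 1
The minimum achievable maximum is 1.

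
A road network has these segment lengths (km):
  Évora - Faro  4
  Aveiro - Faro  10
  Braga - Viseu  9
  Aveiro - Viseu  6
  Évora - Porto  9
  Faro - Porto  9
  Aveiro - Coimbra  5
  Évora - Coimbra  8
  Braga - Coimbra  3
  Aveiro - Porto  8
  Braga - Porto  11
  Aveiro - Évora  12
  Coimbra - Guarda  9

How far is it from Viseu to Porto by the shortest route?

A few of the Viseu→Porto routes:
Viseu → Braga → Porto: 9 + 11 = 20
Viseu → Aveiro → Porto: 6 + 8 = 14
Viseu → Braga → Coimbra → Aveiro → Porto: 9 + 3 + 5 + 8 = 25
Shortest: 14 km.

14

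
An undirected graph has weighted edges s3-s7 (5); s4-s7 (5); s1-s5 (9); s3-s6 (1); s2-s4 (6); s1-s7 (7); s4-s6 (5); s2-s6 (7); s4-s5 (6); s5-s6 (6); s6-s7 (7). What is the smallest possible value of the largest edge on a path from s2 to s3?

6

Checking several routes:
s2 -> s4 -> s6 -> s7 -> s3: max(6, 5, 7, 5) = 7
s2 -> s4 -> s5 -> s6 -> s3: max(6, 6, 6, 1) = 6
s2 -> s4 -> s7 -> s3: max(6, 5, 5) = 6
s2 -> s4 -> s5 -> s6 -> s7 -> s3: max(6, 6, 6, 7, 5) = 7
s2 -> s4 -> s6 -> s3: max(6, 5, 1) = 6
Best route has worst link 6.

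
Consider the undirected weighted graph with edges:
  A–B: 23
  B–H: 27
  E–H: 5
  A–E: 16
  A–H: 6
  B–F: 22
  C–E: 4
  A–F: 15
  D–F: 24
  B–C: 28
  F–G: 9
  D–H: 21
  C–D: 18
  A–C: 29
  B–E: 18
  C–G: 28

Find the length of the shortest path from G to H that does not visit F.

37

Some routes from G to H avoiding F:
G -> C -> D -> H: 28 + 18 + 21 = 67
G -> C -> E -> A -> H: 28 + 4 + 16 + 6 = 54
G -> C -> E -> H: 28 + 4 + 5 = 37
G -> C -> A -> H: 28 + 29 + 6 = 63
Shortest: 37.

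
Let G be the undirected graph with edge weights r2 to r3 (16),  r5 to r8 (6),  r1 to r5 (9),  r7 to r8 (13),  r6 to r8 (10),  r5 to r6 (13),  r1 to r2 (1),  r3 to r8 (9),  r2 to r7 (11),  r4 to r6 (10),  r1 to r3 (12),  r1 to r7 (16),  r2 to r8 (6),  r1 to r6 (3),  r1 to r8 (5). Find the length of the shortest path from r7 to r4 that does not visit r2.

29

Comparing a few candidate routes:
r7 → r8 → r1 → r6 → r4: 13 + 5 + 3 + 10 = 31
r7 → r1 → r8 → r6 → r4: 16 + 5 + 10 + 10 = 41
r7 → r8 → r5 → r1 → r6 → r4: 13 + 6 + 9 + 3 + 10 = 41
r7 → r8 → r6 → r4: 13 + 10 + 10 = 33
r7 → r1 → r6 → r4: 16 + 3 + 10 = 29
Best route has total 29.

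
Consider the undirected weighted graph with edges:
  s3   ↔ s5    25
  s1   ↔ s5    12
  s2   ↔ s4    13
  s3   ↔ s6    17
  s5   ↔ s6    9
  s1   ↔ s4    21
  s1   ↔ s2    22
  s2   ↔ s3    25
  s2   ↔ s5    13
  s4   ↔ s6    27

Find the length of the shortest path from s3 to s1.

Comparing a few candidate routes:
s3 → s5 → s2 → s1: 25 + 13 + 22 = 60
s3 → s6 → s5 → s1: 17 + 9 + 12 = 38
s3 → s2 → s5 → s1: 25 + 13 + 12 = 50
s3 → s2 → s1: 25 + 22 = 47
s3 → s5 → s1: 25 + 12 = 37
s3 → s2 → s4 → s1: 25 + 13 + 21 = 59
The minimum is 37.

37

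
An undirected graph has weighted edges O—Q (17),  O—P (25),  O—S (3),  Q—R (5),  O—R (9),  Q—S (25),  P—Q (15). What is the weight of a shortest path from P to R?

A few of the P→R routes:
P → Q → O → R: 15 + 17 + 9 = 41
P → O → R: 25 + 9 = 34
P → Q → R: 15 + 5 = 20
Shortest: 20.

20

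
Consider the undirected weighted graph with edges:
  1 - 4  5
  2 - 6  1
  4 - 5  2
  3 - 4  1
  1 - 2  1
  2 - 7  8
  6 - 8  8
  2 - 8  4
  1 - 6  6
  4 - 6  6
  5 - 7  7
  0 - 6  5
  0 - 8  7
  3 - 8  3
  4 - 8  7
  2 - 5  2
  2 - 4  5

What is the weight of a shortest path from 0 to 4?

10

Some routes from 0 to 4:
0-8-3-4: 7 + 3 + 1 = 11
0-6-4: 5 + 6 = 11
0-6-2-4: 5 + 1 + 5 = 11
0-6-2-5-4: 5 + 1 + 2 + 2 = 10
0-6-2-1-4: 5 + 1 + 1 + 5 = 12
The minimum is 10.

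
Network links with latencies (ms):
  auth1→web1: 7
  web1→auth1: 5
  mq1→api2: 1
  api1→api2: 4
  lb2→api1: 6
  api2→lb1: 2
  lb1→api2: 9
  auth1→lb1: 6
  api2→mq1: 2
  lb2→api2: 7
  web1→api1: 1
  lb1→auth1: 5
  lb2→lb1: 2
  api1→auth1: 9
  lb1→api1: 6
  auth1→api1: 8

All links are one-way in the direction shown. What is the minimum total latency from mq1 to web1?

15

Routes from mq1 to web1:
mq1-api2-lb1-api1-auth1-web1: 1 + 2 + 6 + 9 + 7 = 25
mq1-api2-lb1-auth1-web1: 1 + 2 + 5 + 7 = 15
The minimum is 15 ms.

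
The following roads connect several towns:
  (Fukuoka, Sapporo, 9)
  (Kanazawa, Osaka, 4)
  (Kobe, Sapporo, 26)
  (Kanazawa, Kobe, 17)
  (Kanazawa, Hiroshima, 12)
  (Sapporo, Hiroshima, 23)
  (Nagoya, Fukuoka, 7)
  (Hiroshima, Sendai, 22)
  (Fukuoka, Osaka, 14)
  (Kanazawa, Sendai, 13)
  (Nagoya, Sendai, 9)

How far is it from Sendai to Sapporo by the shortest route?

Comparing a few candidate routes:
Sendai → Hiroshima → Sapporo: 22 + 23 = 45
Sendai → Kanazawa → Kobe → Sapporo: 13 + 17 + 26 = 56
Sendai → Nagoya → Fukuoka → Sapporo: 9 + 7 + 9 = 25
Sendai → Kanazawa → Hiroshima → Sapporo: 13 + 12 + 23 = 48
Sendai → Kanazawa → Osaka → Fukuoka → Sapporo: 13 + 4 + 14 + 9 = 40
Shortest: 25.

25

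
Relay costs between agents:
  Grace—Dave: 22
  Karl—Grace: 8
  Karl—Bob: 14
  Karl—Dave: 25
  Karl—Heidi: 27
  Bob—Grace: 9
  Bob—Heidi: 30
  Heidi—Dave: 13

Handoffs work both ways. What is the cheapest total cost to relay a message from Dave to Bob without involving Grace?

39

Candidate routes:
Dave→Karl→Bob: 25 + 14 = 39
Dave→Karl→Heidi→Bob: 25 + 27 + 30 = 82
Dave→Heidi→Karl→Bob: 13 + 27 + 14 = 54
Dave→Heidi→Bob: 13 + 30 = 43
The minimum is 39.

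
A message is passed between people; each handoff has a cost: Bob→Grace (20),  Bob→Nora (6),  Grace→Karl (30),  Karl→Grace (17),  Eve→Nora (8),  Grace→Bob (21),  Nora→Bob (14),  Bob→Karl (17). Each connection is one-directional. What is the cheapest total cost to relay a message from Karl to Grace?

17

Candidate routes:
Karl-Grace: 17
Shortest: 17.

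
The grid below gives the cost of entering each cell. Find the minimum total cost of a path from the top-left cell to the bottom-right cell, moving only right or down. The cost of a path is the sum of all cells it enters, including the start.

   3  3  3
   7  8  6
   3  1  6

Cheapest: (0,0) -> (1,0) -> (2,0) -> (2,1) -> (2,2)
  3 + 7 + 3 + 1 + 6 = 20

20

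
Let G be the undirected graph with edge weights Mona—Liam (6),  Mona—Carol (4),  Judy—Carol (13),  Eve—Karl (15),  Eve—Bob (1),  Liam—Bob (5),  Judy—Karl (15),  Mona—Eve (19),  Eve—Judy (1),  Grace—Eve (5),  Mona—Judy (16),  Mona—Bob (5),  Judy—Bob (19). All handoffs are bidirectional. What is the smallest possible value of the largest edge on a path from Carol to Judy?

5

Checking several routes:
Carol-Mona-Bob-Eve-Judy: max(4, 5, 1, 1) = 5
Carol-Mona-Liam-Bob-Eve-Judy: max(4, 6, 5, 1, 1) = 6
Carol-Judy: max(13) = 13
Carol-Mona-Bob-Eve-Karl-Judy: max(4, 5, 1, 15, 15) = 15
Smallest bottleneck: 5.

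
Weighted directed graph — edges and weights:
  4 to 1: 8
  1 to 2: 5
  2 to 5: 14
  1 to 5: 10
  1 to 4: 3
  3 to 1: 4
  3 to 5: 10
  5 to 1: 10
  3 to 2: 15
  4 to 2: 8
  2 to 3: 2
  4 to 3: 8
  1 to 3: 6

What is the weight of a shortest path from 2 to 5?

12

Candidate routes:
2 - 5: 14
2 - 3 - 5: 2 + 10 = 12
2 - 3 - 1 - 5: 2 + 4 + 10 = 16
Best route has total 12.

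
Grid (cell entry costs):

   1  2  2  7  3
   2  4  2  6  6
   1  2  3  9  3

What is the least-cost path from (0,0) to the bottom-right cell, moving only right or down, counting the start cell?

Best path: r0c0 r1c0 r2c0 r2c1 r2c2 r2c3 r2c4
Cost: 1 + 2 + 1 + 2 + 3 + 9 + 3 = 21
(Top row then right column would cost 24.)

21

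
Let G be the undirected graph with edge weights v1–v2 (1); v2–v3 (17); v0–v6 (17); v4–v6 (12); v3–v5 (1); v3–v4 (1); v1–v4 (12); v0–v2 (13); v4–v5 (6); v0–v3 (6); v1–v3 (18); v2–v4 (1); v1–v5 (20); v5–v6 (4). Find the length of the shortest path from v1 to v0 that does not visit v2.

A few of the v1→v0 routes:
v1 - v4 - v3 - v0: 12 + 1 + 6 = 19
v1 - v4 - v6 - v5 - v3 - v0: 12 + 12 + 4 + 1 + 6 = 35
v1 - v4 - v5 - v3 - v0: 12 + 6 + 1 + 6 = 25
v1 - v5 - v3 - v0: 20 + 1 + 6 = 27
v1 - v3 - v0: 18 + 6 = 24
v1 - v5 - v4 - v3 - v0: 20 + 6 + 1 + 6 = 33
Shortest: 19.

19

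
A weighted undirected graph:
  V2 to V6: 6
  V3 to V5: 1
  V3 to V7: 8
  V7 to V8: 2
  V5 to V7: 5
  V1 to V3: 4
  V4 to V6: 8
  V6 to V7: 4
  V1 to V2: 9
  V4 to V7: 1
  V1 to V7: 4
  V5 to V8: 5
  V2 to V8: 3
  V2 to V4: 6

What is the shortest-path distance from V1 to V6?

8

A few of the V1→V6 routes:
V1-V7-V6: 4 + 4 = 8
V1-V3-V5-V7-V6: 4 + 1 + 5 + 4 = 14
V1-V7-V4-V6: 4 + 1 + 8 = 13
V1-V7-V8-V2-V6: 4 + 2 + 3 + 6 = 15
Shortest: 8.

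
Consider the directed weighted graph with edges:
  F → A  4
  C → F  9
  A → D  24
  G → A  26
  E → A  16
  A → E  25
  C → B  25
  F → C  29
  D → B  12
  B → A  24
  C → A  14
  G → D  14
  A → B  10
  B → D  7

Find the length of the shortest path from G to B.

26

Routes from G to B:
G→A→B: 26 + 10 = 36
G→A→D→B: 26 + 24 + 12 = 62
G→D→B: 14 + 12 = 26
The minimum is 26.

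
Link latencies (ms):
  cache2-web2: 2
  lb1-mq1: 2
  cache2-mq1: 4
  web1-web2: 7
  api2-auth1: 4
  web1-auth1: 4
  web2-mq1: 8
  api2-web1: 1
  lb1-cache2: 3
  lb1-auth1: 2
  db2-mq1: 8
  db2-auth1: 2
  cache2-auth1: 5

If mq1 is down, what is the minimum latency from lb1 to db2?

Some routes from lb1 to db2 avoiding mq1:
lb1-auth1-db2: 2 + 2 = 4
lb1-cache2-auth1-db2: 3 + 5 + 2 = 10
lb1-cache2-web2-web1-auth1-db2: 3 + 2 + 7 + 4 + 2 = 18
The minimum is 4 ms.

4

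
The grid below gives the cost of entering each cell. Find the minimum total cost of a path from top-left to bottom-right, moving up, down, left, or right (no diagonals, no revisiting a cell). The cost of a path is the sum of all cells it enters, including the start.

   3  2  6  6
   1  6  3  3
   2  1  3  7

17

Take [0,0] -> [1,0] -> [2,0] -> [2,1] -> [2,2] -> [2,3] for a total of 3 + 1 + 2 + 1 + 3 + 7 = 17.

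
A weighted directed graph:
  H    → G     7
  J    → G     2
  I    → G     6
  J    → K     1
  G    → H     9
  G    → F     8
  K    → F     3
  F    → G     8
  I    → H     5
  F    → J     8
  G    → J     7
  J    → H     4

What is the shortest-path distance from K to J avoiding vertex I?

Routes from K to J avoiding I:
K -> F -> J: 3 + 8 = 11
K -> F -> G -> J: 3 + 8 + 7 = 18
Shortest: 11.

11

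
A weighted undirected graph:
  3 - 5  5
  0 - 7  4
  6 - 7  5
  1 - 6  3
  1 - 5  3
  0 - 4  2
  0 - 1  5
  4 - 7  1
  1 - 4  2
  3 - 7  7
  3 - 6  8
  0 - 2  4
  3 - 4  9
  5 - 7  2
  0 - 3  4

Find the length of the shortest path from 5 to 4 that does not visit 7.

5

A few of the 5→4 routes:
5 → 1 → 4: 3 + 2 = 5
5 → 1 → 0 → 4: 3 + 5 + 2 = 10
5 → 3 → 4: 5 + 9 = 14
5 → 3 → 0 → 4: 5 + 4 + 2 = 11
Shortest: 5.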